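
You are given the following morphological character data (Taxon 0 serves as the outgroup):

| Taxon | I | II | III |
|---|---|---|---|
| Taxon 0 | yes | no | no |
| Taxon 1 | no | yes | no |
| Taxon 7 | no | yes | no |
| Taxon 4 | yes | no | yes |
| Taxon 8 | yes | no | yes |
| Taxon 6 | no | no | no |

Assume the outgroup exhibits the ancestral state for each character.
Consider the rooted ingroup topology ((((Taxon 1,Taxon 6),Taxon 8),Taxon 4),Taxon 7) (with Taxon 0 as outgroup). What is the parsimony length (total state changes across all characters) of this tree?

6

Map each character onto ((((Taxon 1,Taxon 6),Taxon 8),Taxon 4),Taxon 7) (rooted by Taxon 0) and count the minimum state changes it requires (Fitch parsimony):
I: 2; II: 2; III: 2.
Total tree length = 6.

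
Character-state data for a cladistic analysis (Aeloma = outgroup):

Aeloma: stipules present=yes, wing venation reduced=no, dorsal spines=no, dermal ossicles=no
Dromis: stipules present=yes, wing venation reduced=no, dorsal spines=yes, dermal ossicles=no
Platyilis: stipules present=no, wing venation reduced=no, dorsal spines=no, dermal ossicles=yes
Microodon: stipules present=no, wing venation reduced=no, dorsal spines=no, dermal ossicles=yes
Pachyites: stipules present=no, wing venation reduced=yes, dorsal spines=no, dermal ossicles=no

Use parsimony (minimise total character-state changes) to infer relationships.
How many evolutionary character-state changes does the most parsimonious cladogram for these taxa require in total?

4

Character polarity is set by the outgroup: the derived state is whichever differs from the outgroup's state, so for stipules present the derived state is 'no', and for the remaining characters it is 'yes'.
stipules present (derived state 'no') is shared by Microodon, Pachyites, and Platyilis — a synapomorphy uniting that clade.
wing venation reduced (derived state 'yes') is unique to Pachyites (autapomorphy; uninformative for grouping).
dorsal spines (derived state 'yes') is unique to Dromis (autapomorphy; uninformative for grouping).
dermal ossicles (derived state 'yes') is shared by Microodon and Platyilis — a synapomorphy uniting that clade.
Most parsimonious ingroup topology: (Dromis,((Platyilis,Microodon),Pachyites)).
Changes per character on this tree: stipules present: 1; wing venation reduced: 1; dorsal spines: 1; dermal ossicles: 1.
Total = 4.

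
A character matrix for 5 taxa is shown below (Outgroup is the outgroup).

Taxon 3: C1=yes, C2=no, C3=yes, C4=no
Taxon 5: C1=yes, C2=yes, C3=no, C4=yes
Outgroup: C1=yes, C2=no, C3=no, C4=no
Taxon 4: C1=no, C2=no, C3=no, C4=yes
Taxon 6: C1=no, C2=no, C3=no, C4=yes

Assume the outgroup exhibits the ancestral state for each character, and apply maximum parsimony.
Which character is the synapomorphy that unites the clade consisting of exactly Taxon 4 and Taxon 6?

C1

Character polarity is set by the outgroup: the derived state is whichever differs from the outgroup's state, so for C1 the derived state is 'no', and for the remaining characters it is 'yes'.
C1 (derived state 'no') is shared by Taxon 4 and Taxon 6 — a synapomorphy uniting that clade.
C2 (derived state 'yes') is unique to Taxon 5 (autapomorphy; uninformative for grouping).
C3: derived state 'yes' in Taxon 3 only — an autapomorphy, so it tells us nothing about relationships among taxa.
C4: derived state 'yes' in Taxon 4, Taxon 5, and Taxon 6 only — synapomorphy for {Taxon 4, Taxon 5, Taxon 6}.
Most parsimonious ingroup topology: (((Taxon 4,Taxon 6),Taxon 5),Taxon 3).
The clade {Taxon 4, Taxon 6} is supported by C1: its derived state 'no' occurs in exactly those taxa and in no other taxon (including the outgroup).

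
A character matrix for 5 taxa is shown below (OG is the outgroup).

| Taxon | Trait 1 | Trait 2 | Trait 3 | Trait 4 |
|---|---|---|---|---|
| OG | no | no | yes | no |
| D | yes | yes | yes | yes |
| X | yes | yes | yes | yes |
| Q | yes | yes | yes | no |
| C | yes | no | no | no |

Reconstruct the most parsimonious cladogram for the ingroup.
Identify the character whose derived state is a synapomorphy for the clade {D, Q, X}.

Trait 2

Character polarity is set by the outgroup: the derived state is whichever differs from the outgroup's state, so for Trait 3 the derived state is 'no', and for the remaining characters it is 'yes'.
All ingroup taxa share the derived state 'yes' for Trait 1; it defines the ingroup but does not resolve relationships within it.
Trait 2: derived state 'yes' in D, Q, and X only — synapomorphy for {D, Q, X}.
Trait 3: derived state 'no' in C only — an autapomorphy, so it tells us nothing about relationships among taxa.
Trait 4: derived state 'yes' in D and X only — synapomorphy for {D, X}.
Most parsimonious ingroup topology: (((D,X),Q),C).
The clade {D, Q, X} is supported by Trait 2: its derived state 'yes' occurs in exactly those taxa and in no other taxon (including the outgroup).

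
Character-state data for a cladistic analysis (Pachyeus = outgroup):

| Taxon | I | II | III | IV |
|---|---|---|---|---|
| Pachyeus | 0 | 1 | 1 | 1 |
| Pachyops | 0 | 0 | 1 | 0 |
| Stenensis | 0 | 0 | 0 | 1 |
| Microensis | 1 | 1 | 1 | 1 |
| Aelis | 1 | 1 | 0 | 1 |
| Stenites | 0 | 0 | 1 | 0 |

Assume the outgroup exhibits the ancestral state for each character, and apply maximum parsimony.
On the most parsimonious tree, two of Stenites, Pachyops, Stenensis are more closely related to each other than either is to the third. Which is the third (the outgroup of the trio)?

Stenensis

Character polarity is set by the outgroup: the derived state is whichever differs from the outgroup's state, so for II, III, IV the derived state is '0', and for the remaining characters it is '1'.
I (derived state '1') is shared by Aelis and Microensis — a synapomorphy uniting that clade.
II: derived state '0' in Pachyops, Stenensis, and Stenites only — synapomorphy for {Pachyops, Stenensis, Stenites}.
III (state '0') occurs in Aelis and Stenensis but conflicts with the nesting implied by the other characters — most parsimoniously interpreted as homoplasy.
Only Pachyops and Stenites show the derived state '0' for IV, supporting them as a clade.
Most parsimonious ingroup topology: (((Pachyops,Stenites),Stenensis),(Microensis,Aelis)).
Stenites and Pachyops share a more recent common ancestor with each other than either does with Stenensis, so Stenensis is the least closely related of the three.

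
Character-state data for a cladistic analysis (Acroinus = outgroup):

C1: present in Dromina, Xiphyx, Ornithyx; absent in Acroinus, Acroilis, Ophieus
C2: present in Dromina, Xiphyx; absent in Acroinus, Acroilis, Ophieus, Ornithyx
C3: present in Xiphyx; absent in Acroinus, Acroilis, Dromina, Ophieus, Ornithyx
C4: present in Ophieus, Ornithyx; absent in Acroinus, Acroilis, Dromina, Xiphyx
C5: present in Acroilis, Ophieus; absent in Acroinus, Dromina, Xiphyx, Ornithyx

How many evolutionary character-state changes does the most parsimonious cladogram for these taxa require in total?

6

The outgroup has state 'absent' for every character, so 'present' is the derived state throughout.
C1: derived state 'present' in Dromina, Ornithyx, and Xiphyx only — synapomorphy for {Dromina, Ornithyx, Xiphyx}.
Only Dromina and Xiphyx show the derived state 'present' for C2, supporting them as a clade.
C3 (derived state 'present') is unique to Xiphyx (autapomorphy; uninformative for grouping).
C4 (state 'present') occurs in Ophieus and Ornithyx but conflicts with the nesting implied by the other characters — most parsimoniously interpreted as homoplasy.
C5 (derived state 'present') is shared by Acroilis and Ophieus — a synapomorphy uniting that clade.
Most parsimonious ingroup topology: ((Acroilis,Ophieus),((Dromina,Xiphyx),Ornithyx)).
Changes per character on this tree: C1: 1; C2: 1; C3: 1; C4: 2; C5: 1.
Total = 6.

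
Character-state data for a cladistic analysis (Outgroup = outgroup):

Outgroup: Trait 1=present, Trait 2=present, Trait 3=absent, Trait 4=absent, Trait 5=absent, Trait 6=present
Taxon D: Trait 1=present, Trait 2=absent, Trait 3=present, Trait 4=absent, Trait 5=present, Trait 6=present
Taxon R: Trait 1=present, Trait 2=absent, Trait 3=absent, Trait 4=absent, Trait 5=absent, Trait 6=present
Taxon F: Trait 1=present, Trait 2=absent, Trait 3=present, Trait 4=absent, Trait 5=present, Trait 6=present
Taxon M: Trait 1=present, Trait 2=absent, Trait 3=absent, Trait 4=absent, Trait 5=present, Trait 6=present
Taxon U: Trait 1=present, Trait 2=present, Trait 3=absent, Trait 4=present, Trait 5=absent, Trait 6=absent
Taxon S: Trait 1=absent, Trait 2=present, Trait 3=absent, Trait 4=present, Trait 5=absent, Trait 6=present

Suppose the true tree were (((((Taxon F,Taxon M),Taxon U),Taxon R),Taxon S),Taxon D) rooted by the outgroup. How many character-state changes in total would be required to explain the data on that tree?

11

Map each character onto (((((Taxon F,Taxon M),Taxon U),Taxon R),Taxon S),Taxon D) (rooted by Outgroup) and count the minimum state changes it requires (Fitch parsimony):
Trait 1: 1; Trait 2: 3; Trait 3: 2; Trait 4: 2; Trait 5: 2; Trait 6: 1.
Total tree length = 11.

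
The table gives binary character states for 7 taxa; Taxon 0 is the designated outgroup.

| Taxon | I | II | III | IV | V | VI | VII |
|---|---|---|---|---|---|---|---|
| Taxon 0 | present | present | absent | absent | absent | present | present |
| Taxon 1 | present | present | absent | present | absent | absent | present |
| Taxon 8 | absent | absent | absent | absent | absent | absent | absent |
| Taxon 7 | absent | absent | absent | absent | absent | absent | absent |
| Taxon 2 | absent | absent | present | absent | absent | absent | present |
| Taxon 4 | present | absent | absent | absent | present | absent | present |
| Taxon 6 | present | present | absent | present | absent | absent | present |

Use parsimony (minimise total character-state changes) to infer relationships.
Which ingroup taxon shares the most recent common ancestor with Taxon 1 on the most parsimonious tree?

Taxon 6

Character polarity is set by the outgroup: the derived state is whichever differs from the outgroup's state, so for I, II, VI, VII the derived state is 'absent', and for the remaining characters it is 'present'.
Only Taxon 2, Taxon 7, and Taxon 8 show the derived state 'absent' for I, supporting them as a clade.
II: derived state 'absent' in Taxon 2, Taxon 4, Taxon 7, and Taxon 8 only — synapomorphy for {Taxon 2, Taxon 4, Taxon 7, Taxon 8}.
III (derived state 'present') is unique to Taxon 2 (autapomorphy; uninformative for grouping).
Only Taxon 1 and Taxon 6 show the derived state 'present' for IV, supporting them as a clade.
V (derived state 'present') is unique to Taxon 4 (autapomorphy; uninformative for grouping).
VI (derived state 'absent') is shared by all ingroup taxa — unites the whole ingroup.
Only Taxon 7 and Taxon 8 show the derived state 'absent' for VII, supporting them as a clade.
Most parsimonious ingroup topology: ((Taxon 1,Taxon 6),(((Taxon 8,Taxon 7),Taxon 2),Taxon 4)).
Taxon 1 and Taxon 6 form a cherry on this tree, so they are sister taxa.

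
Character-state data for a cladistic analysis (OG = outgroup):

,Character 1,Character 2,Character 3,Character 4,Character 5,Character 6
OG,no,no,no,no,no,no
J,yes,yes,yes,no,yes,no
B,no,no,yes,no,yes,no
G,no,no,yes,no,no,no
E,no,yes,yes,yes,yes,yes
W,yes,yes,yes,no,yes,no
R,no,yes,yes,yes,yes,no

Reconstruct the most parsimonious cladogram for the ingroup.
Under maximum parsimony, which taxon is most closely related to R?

E

The outgroup has state 'no' for every character, so 'yes' is the derived state throughout.
Character 1 (derived state 'yes') is shared by J and W — a synapomorphy uniting that clade.
Only E, J, R, and W show the derived state 'yes' for Character 2, supporting them as a clade.
Character 3 (derived state 'yes') is shared by all ingroup taxa — unites the whole ingroup.
Character 4 (derived state 'yes') is shared by E and R — a synapomorphy uniting that clade.
Character 5: derived state 'yes' in B, E, J, R, and W only — synapomorphy for {B, E, J, R, W}.
Character 6 (derived state 'yes') is unique to E (autapomorphy; uninformative for grouping).
Most parsimonious ingroup topology: ((((J,W),(E,R)),B),G).
R and E form a cherry on this tree, so they are sister taxa.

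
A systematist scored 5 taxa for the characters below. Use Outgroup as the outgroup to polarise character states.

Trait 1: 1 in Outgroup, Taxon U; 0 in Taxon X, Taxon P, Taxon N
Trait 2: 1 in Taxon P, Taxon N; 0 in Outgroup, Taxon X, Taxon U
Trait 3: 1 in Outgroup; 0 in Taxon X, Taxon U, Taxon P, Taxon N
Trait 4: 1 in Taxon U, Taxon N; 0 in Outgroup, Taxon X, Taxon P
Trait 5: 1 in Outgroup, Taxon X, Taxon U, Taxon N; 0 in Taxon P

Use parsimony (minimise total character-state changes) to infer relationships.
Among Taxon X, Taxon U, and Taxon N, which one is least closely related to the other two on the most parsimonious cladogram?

Character polarity is set by the outgroup: the derived state is whichever differs from the outgroup's state, so for Trait 1, Trait 3, Trait 5 the derived state is '0', and for the remaining characters it is '1'.
Only Taxon N, Taxon P, and Taxon X show the derived state '0' for Trait 1, supporting them as a clade.
Trait 2 (derived state '1') is shared by Taxon N and Taxon P — a synapomorphy uniting that clade.
All ingroup taxa share the derived state '0' for Trait 3; it defines the ingroup but does not resolve relationships within it.
Trait 4 (state '1') occurs in Taxon N and Taxon U but conflicts with the nesting implied by the other characters — most parsimoniously interpreted as homoplasy.
Trait 5 (derived state '0') is unique to Taxon P (autapomorphy; uninformative for grouping).
Most parsimonious ingroup topology: ((Taxon X,(Taxon P,Taxon N)),Taxon U).
Taxon X and Taxon N share a more recent common ancestor with each other than either does with Taxon U, so Taxon U is the least closely related of the three.

Taxon U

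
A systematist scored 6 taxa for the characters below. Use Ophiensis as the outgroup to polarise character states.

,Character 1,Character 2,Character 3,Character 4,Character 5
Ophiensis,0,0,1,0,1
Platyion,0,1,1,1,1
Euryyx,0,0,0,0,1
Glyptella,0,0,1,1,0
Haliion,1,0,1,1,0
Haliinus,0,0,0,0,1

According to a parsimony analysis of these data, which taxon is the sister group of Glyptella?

Character polarity is set by the outgroup: the derived state is whichever differs from the outgroup's state, so for Character 3, Character 5 the derived state is '0', and for the remaining characters it is '1'.
Character 1: derived state '1' in Haliion only — an autapomorphy, so it tells us nothing about relationships among taxa.
Character 2: derived state '1' in Platyion only — an autapomorphy, so it tells us nothing about relationships among taxa.
Only Euryyx and Haliinus show the derived state '0' for Character 3, supporting them as a clade.
Only Glyptella, Haliion, and Platyion show the derived state '1' for Character 4, supporting them as a clade.
Only Glyptella and Haliion show the derived state '0' for Character 5, supporting them as a clade.
Most parsimonious ingroup topology: ((Platyion,(Glyptella,Haliion)),(Euryyx,Haliinus)).
Glyptella and Haliion form a cherry on this tree, so they are sister taxa.

Haliion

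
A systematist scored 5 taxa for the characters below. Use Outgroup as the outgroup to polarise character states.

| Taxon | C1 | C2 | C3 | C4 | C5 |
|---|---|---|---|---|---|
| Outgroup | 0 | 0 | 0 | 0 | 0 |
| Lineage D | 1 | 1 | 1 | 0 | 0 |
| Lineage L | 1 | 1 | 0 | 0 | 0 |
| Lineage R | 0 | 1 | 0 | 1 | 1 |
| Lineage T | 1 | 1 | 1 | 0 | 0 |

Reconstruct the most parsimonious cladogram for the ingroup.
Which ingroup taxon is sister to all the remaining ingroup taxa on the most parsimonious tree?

Lineage R

The outgroup has state '0' for every character, so '1' is the derived state throughout.
Only Lineage D, Lineage L, and Lineage T show the derived state '1' for C1, supporting them as a clade.
All ingroup taxa share the derived state '1' for C2; it defines the ingroup but does not resolve relationships within it.
C3 (derived state '1') is shared by Lineage D and Lineage T — a synapomorphy uniting that clade.
C4: derived state '1' in Lineage R only — an autapomorphy, so it tells us nothing about relationships among taxa.
C5 (derived state '1') is unique to Lineage R (autapomorphy; uninformative for grouping).
Most parsimonious ingroup topology: (((Lineage D,Lineage T),Lineage L),Lineage R).
Lineage R is sister to the clade containing all other ingroup taxa, so it is the earliest-diverging (most basal) ingroup lineage.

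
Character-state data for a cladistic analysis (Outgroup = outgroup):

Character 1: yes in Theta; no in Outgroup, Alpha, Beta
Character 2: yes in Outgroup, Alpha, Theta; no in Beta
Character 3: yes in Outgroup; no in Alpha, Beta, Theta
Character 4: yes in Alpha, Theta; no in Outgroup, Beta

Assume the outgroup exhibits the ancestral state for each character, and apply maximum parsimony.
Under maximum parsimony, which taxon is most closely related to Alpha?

Theta

Character polarity is set by the outgroup: the derived state is whichever differs from the outgroup's state, so for Character 2, Character 3 the derived state is 'no', and for the remaining characters it is 'yes'.
Character 1 (derived state 'yes') is unique to Theta (autapomorphy; uninformative for grouping).
Character 2 (derived state 'no') is unique to Beta (autapomorphy; uninformative for grouping).
All ingroup taxa share the derived state 'no' for Character 3; it defines the ingroup but does not resolve relationships within it.
Only Alpha and Theta show the derived state 'yes' for Character 4, supporting them as a clade.
Most parsimonious ingroup topology: ((Alpha,Theta),Beta).
Alpha and Theta form a cherry on this tree, so they are sister taxa.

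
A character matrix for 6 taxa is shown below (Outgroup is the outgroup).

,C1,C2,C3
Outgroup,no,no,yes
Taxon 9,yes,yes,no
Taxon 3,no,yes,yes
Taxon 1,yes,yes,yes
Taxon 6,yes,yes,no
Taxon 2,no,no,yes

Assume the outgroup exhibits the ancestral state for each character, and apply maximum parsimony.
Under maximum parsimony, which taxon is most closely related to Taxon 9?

Character polarity is set by the outgroup: the derived state is whichever differs from the outgroup's state, so for C3 the derived state is 'no', and for the remaining characters it is 'yes'.
C1 (derived state 'yes') is shared by Taxon 1, Taxon 6, and Taxon 9 — a synapomorphy uniting that clade.
C2: derived state 'yes' in Taxon 1, Taxon 3, Taxon 6, and Taxon 9 only — synapomorphy for {Taxon 1, Taxon 3, Taxon 6, Taxon 9}.
C3: derived state 'no' in Taxon 6 and Taxon 9 only — synapomorphy for {Taxon 6, Taxon 9}.
Most parsimonious ingroup topology: ((((Taxon 9,Taxon 6),Taxon 1),Taxon 3),Taxon 2).
Taxon 9 and Taxon 6 form a cherry on this tree, so they are sister taxa.

Taxon 6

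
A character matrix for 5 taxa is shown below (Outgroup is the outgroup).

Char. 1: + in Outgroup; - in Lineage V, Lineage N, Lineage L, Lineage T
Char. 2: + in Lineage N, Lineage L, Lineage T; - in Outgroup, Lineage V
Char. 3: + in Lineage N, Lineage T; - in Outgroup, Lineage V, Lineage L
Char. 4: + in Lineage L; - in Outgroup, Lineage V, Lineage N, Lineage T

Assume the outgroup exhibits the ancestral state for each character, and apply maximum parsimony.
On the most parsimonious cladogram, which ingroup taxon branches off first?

Lineage V

Character polarity is set by the outgroup: the derived state is whichever differs from the outgroup's state, so for Char. 1 the derived state is '-', and for the remaining characters it is '+'.
All ingroup taxa share the derived state '-' for Char. 1; it defines the ingroup but does not resolve relationships within it.
Char. 2: derived state '+' in Lineage L, Lineage N, and Lineage T only — synapomorphy for {Lineage L, Lineage N, Lineage T}.
Char. 3 (derived state '+') is shared by Lineage N and Lineage T — a synapomorphy uniting that clade.
Char. 4 (derived state '+') is unique to Lineage L (autapomorphy; uninformative for grouping).
Most parsimonious ingroup topology: (Lineage V,((Lineage N,Lineage T),Lineage L)).
Lineage V is sister to the clade containing all other ingroup taxa, so it is the earliest-diverging (most basal) ingroup lineage.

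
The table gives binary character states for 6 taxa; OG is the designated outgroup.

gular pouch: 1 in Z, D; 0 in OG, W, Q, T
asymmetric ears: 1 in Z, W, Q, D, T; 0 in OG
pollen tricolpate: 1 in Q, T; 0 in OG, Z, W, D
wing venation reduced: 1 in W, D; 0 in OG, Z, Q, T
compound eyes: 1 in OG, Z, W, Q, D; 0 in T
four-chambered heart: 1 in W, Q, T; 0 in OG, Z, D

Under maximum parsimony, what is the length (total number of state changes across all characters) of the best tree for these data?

Character polarity is set by the outgroup: the derived state is whichever differs from the outgroup's state, so for compound eyes the derived state is '0', and for the remaining characters it is '1'.
gular pouch: derived state '1' in D and Z only — synapomorphy for {D, Z}.
asymmetric ears (derived state '1') is shared by all ingroup taxa — unites the whole ingroup.
Only Q and T show the derived state '1' for pollen tricolpate, supporting them as a clade.
wing venation reduced (state '1') occurs in D and W but conflicts with the nesting implied by the other characters — most parsimoniously interpreted as homoplasy.
compound eyes (derived state '0') is unique to T (autapomorphy; uninformative for grouping).
four-chambered heart (derived state '1') is shared by Q, T, and W — a synapomorphy uniting that clade.
Most parsimonious ingroup topology: ((Z,D),(W,(Q,T))).
Changes per character on this tree: gular pouch: 1; asymmetric ears: 1; pollen tricolpate: 1; wing venation reduced: 2; compound eyes: 1; four-chambered heart: 1.
Total = 7.

7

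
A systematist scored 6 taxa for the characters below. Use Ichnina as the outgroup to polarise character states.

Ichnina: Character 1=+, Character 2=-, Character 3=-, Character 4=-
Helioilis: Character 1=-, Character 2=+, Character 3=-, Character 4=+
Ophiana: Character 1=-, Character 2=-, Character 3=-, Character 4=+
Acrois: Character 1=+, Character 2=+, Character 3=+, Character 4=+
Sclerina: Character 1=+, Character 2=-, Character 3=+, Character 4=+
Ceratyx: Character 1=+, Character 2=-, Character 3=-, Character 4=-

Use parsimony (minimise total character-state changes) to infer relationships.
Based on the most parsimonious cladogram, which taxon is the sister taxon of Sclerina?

Acrois

Character polarity is set by the outgroup: the derived state is whichever differs from the outgroup's state, so for Character 1 the derived state is '-', and for the remaining characters it is '+'.
Character 1 (derived state '-') is shared by Helioilis and Ophiana — a synapomorphy uniting that clade.
Character 2 groups Acrois and Helioilis, which is incompatible with the clades supported by the remaining characters; treating it as convergent (homoplasy) costs fewer steps than any alternative tree.
Character 3 (derived state '+') is shared by Acrois and Sclerina — a synapomorphy uniting that clade.
Character 4 (derived state '+') is shared by Acrois, Helioilis, Ophiana, and Sclerina — a synapomorphy uniting that clade.
Most parsimonious ingroup topology: (((Helioilis,Ophiana),(Acrois,Sclerina)),Ceratyx).
Sclerina and Acrois form a cherry on this tree, so they are sister taxa.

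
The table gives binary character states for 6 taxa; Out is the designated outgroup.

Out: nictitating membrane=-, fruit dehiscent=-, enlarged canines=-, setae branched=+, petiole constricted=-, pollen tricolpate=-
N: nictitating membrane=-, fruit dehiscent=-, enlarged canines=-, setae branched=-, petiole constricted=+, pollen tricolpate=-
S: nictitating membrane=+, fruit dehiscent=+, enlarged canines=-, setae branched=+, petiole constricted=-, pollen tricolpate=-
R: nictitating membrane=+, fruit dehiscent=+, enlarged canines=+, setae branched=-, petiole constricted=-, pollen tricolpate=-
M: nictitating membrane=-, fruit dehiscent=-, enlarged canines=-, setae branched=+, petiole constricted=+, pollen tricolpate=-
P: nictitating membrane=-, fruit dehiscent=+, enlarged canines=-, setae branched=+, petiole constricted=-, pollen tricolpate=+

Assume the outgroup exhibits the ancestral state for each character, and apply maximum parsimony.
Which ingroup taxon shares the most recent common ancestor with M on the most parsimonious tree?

N

Character polarity is set by the outgroup: the derived state is whichever differs from the outgroup's state, so for setae branched the derived state is '-', and for the remaining characters it is '+'.
Only R and S show the derived state '+' for nictitating membrane, supporting them as a clade.
Only P, R, and S show the derived state '+' for fruit dehiscent, supporting them as a clade.
enlarged canines (derived state '+') is unique to R (autapomorphy; uninformative for grouping).
setae branched groups N and R, which is incompatible with the clades supported by the remaining characters; treating it as convergent (homoplasy) costs fewer steps than any alternative tree.
petiole constricted (derived state '+') is shared by M and N — a synapomorphy uniting that clade.
pollen tricolpate (derived state '+') is unique to P (autapomorphy; uninformative for grouping).
Most parsimonious ingroup topology: ((N,M),((S,R),P)).
M and N form a cherry on this tree, so they are sister taxa.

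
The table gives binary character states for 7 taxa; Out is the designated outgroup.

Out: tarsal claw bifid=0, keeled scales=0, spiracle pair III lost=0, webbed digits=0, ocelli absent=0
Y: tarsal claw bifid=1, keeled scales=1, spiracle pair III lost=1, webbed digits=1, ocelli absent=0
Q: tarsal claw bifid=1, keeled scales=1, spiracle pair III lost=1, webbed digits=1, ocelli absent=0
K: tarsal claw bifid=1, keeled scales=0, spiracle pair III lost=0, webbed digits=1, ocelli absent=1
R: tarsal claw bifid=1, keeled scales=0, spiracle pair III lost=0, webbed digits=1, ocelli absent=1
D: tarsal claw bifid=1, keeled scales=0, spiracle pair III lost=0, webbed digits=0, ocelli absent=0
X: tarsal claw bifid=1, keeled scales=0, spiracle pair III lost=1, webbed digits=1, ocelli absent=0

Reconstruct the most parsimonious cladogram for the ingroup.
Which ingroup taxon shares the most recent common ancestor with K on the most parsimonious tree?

R

The outgroup has state '0' for every character, so '1' is the derived state throughout.
All ingroup taxa share the derived state '1' for tarsal claw bifid; it defines the ingroup but does not resolve relationships within it.
keeled scales: derived state '1' in Q and Y only — synapomorphy for {Q, Y}.
Only Q, X, and Y show the derived state '1' for spiracle pair III lost, supporting them as a clade.
webbed digits (derived state '1') is shared by K, Q, R, X, and Y — a synapomorphy uniting that clade.
ocelli absent (derived state '1') is shared by K and R — a synapomorphy uniting that clade.
Most parsimonious ingroup topology: ((((Y,Q),X),(K,R)),D).
K and R form a cherry on this tree, so they are sister taxa.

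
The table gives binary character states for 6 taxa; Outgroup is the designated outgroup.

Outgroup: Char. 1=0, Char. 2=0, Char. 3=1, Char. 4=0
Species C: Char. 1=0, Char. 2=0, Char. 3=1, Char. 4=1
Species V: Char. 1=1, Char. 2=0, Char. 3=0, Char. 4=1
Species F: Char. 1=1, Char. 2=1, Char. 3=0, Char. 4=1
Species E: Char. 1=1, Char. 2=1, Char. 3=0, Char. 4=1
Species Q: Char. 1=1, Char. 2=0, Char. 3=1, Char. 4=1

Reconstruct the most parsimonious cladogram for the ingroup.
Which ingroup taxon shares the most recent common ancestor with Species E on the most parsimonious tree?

Species F

Character polarity is set by the outgroup: the derived state is whichever differs from the outgroup's state, so for Char. 3 the derived state is '0', and for the remaining characters it is '1'.
Only Species E, Species F, Species Q, and Species V show the derived state '1' for Char. 1, supporting them as a clade.
Char. 2: derived state '1' in Species E and Species F only — synapomorphy for {Species E, Species F}.
Char. 3: derived state '0' in Species E, Species F, and Species V only — synapomorphy for {Species E, Species F, Species V}.
Char. 4 (derived state '1') is shared by all ingroup taxa — unites the whole ingroup.
Most parsimonious ingroup topology: (Species C,((Species V,(Species F,Species E)),Species Q)).
Species E and Species F form a cherry on this tree, so they are sister taxa.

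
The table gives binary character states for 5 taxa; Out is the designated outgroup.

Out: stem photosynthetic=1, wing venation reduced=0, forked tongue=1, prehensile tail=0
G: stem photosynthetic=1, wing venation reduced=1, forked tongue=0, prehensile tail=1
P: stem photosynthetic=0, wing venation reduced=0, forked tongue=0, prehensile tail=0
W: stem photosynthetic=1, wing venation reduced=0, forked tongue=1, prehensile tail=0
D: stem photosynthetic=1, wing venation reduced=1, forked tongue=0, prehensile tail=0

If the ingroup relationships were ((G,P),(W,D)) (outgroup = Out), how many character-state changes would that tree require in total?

6

Map each character onto ((G,P),(W,D)) (rooted by Out) and count the minimum state changes it requires (Fitch parsimony):
stem photosynthetic: 1; wing venation reduced: 2; forked tongue: 2; prehensile tail: 1.
Total tree length = 6.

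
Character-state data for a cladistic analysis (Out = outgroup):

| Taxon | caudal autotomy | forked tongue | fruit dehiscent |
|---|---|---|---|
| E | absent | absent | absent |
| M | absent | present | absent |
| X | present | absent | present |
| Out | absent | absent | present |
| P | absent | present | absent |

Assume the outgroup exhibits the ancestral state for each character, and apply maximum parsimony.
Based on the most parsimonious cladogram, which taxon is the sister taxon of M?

P

Character polarity is set by the outgroup: the derived state is whichever differs from the outgroup's state, so for fruit dehiscent the derived state is 'absent', and for the remaining characters it is 'present'.
caudal autotomy (derived state 'present') is unique to X (autapomorphy; uninformative for grouping).
forked tongue: derived state 'present' in M and P only — synapomorphy for {M, P}.
Only E, M, and P show the derived state 'absent' for fruit dehiscent, supporting them as a clade.
Most parsimonious ingroup topology: (((P,M),E),X).
M and P form a cherry on this tree, so they are sister taxa.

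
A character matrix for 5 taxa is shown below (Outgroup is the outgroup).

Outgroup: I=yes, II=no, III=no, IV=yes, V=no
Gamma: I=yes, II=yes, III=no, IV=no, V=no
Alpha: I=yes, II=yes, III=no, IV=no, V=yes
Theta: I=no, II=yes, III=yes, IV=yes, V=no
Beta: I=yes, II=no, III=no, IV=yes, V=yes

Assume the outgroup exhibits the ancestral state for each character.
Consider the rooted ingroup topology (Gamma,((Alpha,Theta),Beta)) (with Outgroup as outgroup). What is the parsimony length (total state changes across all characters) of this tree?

Map each character onto (Gamma,((Alpha,Theta),Beta)) (rooted by Outgroup) and count the minimum state changes it requires (Fitch parsimony):
I: 1; II: 2; III: 1; IV: 2; V: 2.
Total tree length = 8.

8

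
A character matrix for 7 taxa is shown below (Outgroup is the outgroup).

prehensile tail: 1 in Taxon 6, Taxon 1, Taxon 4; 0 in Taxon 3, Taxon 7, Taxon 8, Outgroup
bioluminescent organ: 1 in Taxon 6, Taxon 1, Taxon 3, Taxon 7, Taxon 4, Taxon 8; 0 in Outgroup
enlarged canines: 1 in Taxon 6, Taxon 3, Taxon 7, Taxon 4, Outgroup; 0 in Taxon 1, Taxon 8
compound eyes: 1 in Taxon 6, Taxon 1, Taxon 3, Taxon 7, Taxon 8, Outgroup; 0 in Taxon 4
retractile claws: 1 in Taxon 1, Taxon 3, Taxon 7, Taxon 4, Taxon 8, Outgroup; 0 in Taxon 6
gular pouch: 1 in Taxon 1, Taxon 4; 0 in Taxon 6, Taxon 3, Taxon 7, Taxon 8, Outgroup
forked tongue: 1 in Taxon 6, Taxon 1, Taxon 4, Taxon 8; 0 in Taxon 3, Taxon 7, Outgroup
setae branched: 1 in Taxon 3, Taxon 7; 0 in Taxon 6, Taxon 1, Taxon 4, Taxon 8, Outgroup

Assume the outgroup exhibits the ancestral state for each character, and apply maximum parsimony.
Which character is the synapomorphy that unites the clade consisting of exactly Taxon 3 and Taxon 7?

Character polarity is set by the outgroup: the derived state is whichever differs from the outgroup's state, so for enlarged canines, compound eyes, retractile claws the derived state is '0', and for the remaining characters it is '1'.
prehensile tail (derived state '1') is shared by Taxon 1, Taxon 4, and Taxon 6 — a synapomorphy uniting that clade.
bioluminescent organ (derived state '1') is shared by all ingroup taxa — unites the whole ingroup.
enlarged canines groups Taxon 1 and Taxon 8, which is incompatible with the clades supported by the remaining characters; treating it as convergent (homoplasy) costs fewer steps than any alternative tree.
compound eyes (derived state '0') is unique to Taxon 4 (autapomorphy; uninformative for grouping).
retractile claws (derived state '0') is unique to Taxon 6 (autapomorphy; uninformative for grouping).
Only Taxon 1 and Taxon 4 show the derived state '1' for gular pouch, supporting them as a clade.
forked tongue (derived state '1') is shared by Taxon 1, Taxon 4, Taxon 6, and Taxon 8 — a synapomorphy uniting that clade.
setae branched (derived state '1') is shared by Taxon 3 and Taxon 7 — a synapomorphy uniting that clade.
Most parsimonious ingroup topology: ((((Taxon 1,Taxon 4),Taxon 6),Taxon 8),(Taxon 3,Taxon 7)).
The clade {Taxon 3, Taxon 7} is supported by setae branched: its derived state '1' occurs in exactly those taxa and in no other taxon (including the outgroup).

setae branched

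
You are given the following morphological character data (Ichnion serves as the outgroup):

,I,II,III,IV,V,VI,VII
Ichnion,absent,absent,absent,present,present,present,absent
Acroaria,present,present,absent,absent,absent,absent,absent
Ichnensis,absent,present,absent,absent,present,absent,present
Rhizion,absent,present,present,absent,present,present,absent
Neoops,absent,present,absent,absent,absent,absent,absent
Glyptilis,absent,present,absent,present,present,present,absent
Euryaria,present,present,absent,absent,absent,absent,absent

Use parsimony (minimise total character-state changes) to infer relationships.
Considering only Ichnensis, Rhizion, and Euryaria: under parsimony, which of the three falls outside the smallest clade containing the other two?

Rhizion

Character polarity is set by the outgroup: the derived state is whichever differs from the outgroup's state, so for IV, V, VI the derived state is 'absent', and for the remaining characters it is 'present'.
I (derived state 'present') is shared by Acroaria and Euryaria — a synapomorphy uniting that clade.
II (derived state 'present') is shared by all ingroup taxa — unites the whole ingroup.
III (derived state 'present') is unique to Rhizion (autapomorphy; uninformative for grouping).
IV: derived state 'absent' in Acroaria, Euryaria, Ichnensis, Neoops, and Rhizion only — synapomorphy for {Acroaria, Euryaria, Ichnensis, Neoops, Rhizion}.
V: derived state 'absent' in Acroaria, Euryaria, and Neoops only — synapomorphy for {Acroaria, Euryaria, Neoops}.
Only Acroaria, Euryaria, Ichnensis, and Neoops show the derived state 'absent' for VI, supporting them as a clade.
VII: derived state 'present' in Ichnensis only — an autapomorphy, so it tells us nothing about relationships among taxa.
Most parsimonious ingroup topology: (((((Acroaria,Euryaria),Neoops),Ichnensis),Rhizion),Glyptilis).
Euryaria and Ichnensis share a more recent common ancestor with each other than either does with Rhizion, so Rhizion is the least closely related of the three.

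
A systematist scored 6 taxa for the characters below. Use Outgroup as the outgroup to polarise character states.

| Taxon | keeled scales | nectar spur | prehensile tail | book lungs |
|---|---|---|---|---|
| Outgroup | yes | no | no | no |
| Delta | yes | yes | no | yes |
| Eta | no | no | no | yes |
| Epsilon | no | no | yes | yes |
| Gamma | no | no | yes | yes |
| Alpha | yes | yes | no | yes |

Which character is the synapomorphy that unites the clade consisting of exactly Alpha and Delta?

nectar spur

Character polarity is set by the outgroup: the derived state is whichever differs from the outgroup's state, so for keeled scales the derived state is 'no', and for the remaining characters it is 'yes'.
keeled scales: derived state 'no' in Epsilon, Eta, and Gamma only — synapomorphy for {Epsilon, Eta, Gamma}.
nectar spur (derived state 'yes') is shared by Alpha and Delta — a synapomorphy uniting that clade.
prehensile tail (derived state 'yes') is shared by Epsilon and Gamma — a synapomorphy uniting that clade.
All ingroup taxa share the derived state 'yes' for book lungs; it defines the ingroup but does not resolve relationships within it.
Most parsimonious ingroup topology: ((Delta,Alpha),(Eta,(Epsilon,Gamma))).
The clade {Alpha, Delta} is supported by nectar spur: its derived state 'yes' occurs in exactly those taxa and in no other taxon (including the outgroup).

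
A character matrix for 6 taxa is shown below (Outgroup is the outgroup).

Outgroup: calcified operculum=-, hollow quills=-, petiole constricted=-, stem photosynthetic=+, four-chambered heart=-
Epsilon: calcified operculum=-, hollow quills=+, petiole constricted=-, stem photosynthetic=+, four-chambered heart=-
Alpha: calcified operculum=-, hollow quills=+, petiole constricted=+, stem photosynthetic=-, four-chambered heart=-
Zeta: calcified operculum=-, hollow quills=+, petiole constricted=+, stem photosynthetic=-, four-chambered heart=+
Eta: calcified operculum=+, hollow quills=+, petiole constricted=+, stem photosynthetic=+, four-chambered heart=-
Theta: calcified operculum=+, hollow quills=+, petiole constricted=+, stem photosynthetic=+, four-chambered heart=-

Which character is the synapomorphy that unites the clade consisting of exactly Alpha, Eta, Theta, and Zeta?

petiole constricted

Character polarity is set by the outgroup: the derived state is whichever differs from the outgroup's state, so for stem photosynthetic the derived state is '-', and for the remaining characters it is '+'.
calcified operculum (derived state '+') is shared by Eta and Theta — a synapomorphy uniting that clade.
hollow quills (derived state '+') is shared by all ingroup taxa — unites the whole ingroup.
petiole constricted (derived state '+') is shared by Alpha, Eta, Theta, and Zeta — a synapomorphy uniting that clade.
stem photosynthetic: derived state '-' in Alpha and Zeta only — synapomorphy for {Alpha, Zeta}.
four-chambered heart (derived state '+') is unique to Zeta (autapomorphy; uninformative for grouping).
Most parsimonious ingroup topology: (Epsilon,((Alpha,Zeta),(Eta,Theta))).
The clade {Alpha, Eta, Theta, Zeta} is supported by petiole constricted: its derived state '+' occurs in exactly those taxa and in no other taxon (including the outgroup).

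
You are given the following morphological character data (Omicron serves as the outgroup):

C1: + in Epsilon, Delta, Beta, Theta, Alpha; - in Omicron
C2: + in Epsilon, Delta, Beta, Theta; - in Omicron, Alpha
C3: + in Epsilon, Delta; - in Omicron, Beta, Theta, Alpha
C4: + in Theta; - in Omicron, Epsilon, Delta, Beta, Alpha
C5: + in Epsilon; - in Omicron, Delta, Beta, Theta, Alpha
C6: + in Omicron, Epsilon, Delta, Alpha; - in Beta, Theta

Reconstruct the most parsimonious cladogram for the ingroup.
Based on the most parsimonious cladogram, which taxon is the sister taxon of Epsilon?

Delta

Character polarity is set by the outgroup: the derived state is whichever differs from the outgroup's state, so for C6 the derived state is '-', and for the remaining characters it is '+'.
C1 (derived state '+') is shared by all ingroup taxa — unites the whole ingroup.
C2: derived state '+' in Beta, Delta, Epsilon, and Theta only — synapomorphy for {Beta, Delta, Epsilon, Theta}.
Only Delta and Epsilon show the derived state '+' for C3, supporting them as a clade.
C4 (derived state '+') is unique to Theta (autapomorphy; uninformative for grouping).
C5 (derived state '+') is unique to Epsilon (autapomorphy; uninformative for grouping).
C6 (derived state '-') is shared by Beta and Theta — a synapomorphy uniting that clade.
Most parsimonious ingroup topology: (((Epsilon,Delta),(Beta,Theta)),Alpha).
Epsilon and Delta form a cherry on this tree, so they are sister taxa.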